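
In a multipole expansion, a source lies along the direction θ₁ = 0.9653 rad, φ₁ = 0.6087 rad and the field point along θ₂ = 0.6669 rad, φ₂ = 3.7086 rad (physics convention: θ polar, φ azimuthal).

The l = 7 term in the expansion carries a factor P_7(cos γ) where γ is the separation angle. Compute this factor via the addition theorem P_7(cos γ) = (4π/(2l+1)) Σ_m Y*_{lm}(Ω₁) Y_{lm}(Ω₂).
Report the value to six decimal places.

Expand P_7 via completeness: Σ_{m} conj(Y_{7,m}) at Ω₁ times Y_{7,m} at Ω₂ —
  [-7]  conj(Y_{7,-7})(Ω₁) = -0.055426-0.114305i ; Y_{7,-7}(Ω₂) = +0.011724-0.012754i ; Δ = -0.002108-0.000633i
  [-6]  conj(Y_{7,-6})(Ω₁) = -0.287063-0.160800i ; Y_{7,-6}(Ω₂) = -0.079563+0.021204i ; Δ = +0.026249+0.006707i
  [-5]  conj(Y_{7,-5})(Ω₁) = -0.440681+0.043367i ; Y_{7,-5}(Ω₂) = +0.222560+0.070448i ; Δ = -0.101133-0.021393i
  [-4]  conj(Y_{7,-4})(Ω₁) = -0.175860+0.150179i ; Y_{7,-4}(Ω₂) = -0.272416-0.325246i ; Δ = +0.096752+0.016287i
  [-3]  conj(Y_{7,-3})(Ω₁) = +0.052393-0.200742i ; Y_{7,-3}(Ω₂) = +0.056984+0.435104i ; Δ = +0.090329+0.011357i
  [-2]  conj(Y_{7,-2})(Ω₁) = -0.117255-0.317864i ; Y_{7,-2}(Ω₂) = +0.031729-0.067963i ; Δ = -0.025323-0.002117i
  [-1]  conj(Y_{7,-1})(Ω₁) = +0.059045+0.041154i ; Y_{7,-1}(Ω₂) = +0.312430-0.198941i ; Δ = +0.026635+0.001111i
  [+0]  conj(Y_{7,0})(Ω₁) = +0.346012-0.000000i ; Y_{7,0}(Ω₂) = -0.199401+0.000000i ; Δ = -0.068995+0.000000i
  [+1]  conj(Y_{7,1})(Ω₁) = -0.059045+0.041154i ; Y_{7,1}(Ω₂) = -0.312430-0.198941i ; Δ = +0.026635-0.001111i
  [+2]  conj(Y_{7,2})(Ω₁) = -0.117255+0.317864i ; Y_{7,2}(Ω₂) = +0.031729+0.067963i ; Δ = -0.025323+0.002117i
  [+3]  conj(Y_{7,3})(Ω₁) = -0.052393-0.200742i ; Y_{7,3}(Ω₂) = -0.056984+0.435104i ; Δ = +0.090329-0.011357i
  [+4]  conj(Y_{7,4})(Ω₁) = -0.175860-0.150179i ; Y_{7,4}(Ω₂) = -0.272416+0.325246i ; Δ = +0.096752-0.016287i
  [+5]  conj(Y_{7,5})(Ω₁) = +0.440681+0.043367i ; Y_{7,5}(Ω₂) = -0.222560+0.070448i ; Δ = -0.101133+0.021393i
  [+6]  conj(Y_{7,6})(Ω₁) = -0.287063+0.160800i ; Y_{7,6}(Ω₂) = -0.079563-0.021204i ; Δ = +0.026249-0.006707i
  [+7]  conj(Y_{7,7})(Ω₁) = +0.055426-0.114305i ; Y_{7,7}(Ω₂) = -0.011724-0.012754i ; Δ = -0.002108+0.000633i
Accumulated sum +0.153808+0.000000i; after 4π/(2l+1) scaling, +0.128854+0.000000i ⇒ P_7 = 0.128854

0.128854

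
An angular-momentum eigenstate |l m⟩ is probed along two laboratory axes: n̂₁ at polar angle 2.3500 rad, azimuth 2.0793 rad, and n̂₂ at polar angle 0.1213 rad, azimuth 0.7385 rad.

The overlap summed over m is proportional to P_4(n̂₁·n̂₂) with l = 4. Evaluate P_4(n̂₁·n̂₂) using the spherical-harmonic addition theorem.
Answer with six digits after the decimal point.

Summing Y*_{l m}(θ₁,φ₁)·Y_{l m}(θ₂,φ₂) over m ∈ [−4, 4]; prefactor 4π/(2·4+1) = 1.396263:
  term(m=-4) = +0.000007-0.000009i   from Y*(Ω₁)=-0.050667+0.101442i, Y(Ω₂)=-0.000093-0.000018i
  term(m=-3) = +0.000444+0.000538i   from Y*(Ω₁)=-0.316445+0.014340i, Y(Ω₂)=-0.001323-0.001759i
  term(m=-2) = -0.010767+0.005335i   from Y*(Ω₁)=-0.218776-0.353817i, Y(Ω₂)=+0.002705-0.028759i
  term(m=-1) = -0.005453-0.023291i   from Y*(Ω₁)=+0.052585-0.094341i, Y(Ω₂)=+0.163775-0.149091i
  term(m=+0) = -0.272388-0.000000i   from Y*(Ω₁)=-0.346937-0.000000i, Y(Ω₂)=+0.785123+0.000000i
  term(m=+1) = -0.005453+0.023291i   from Y*(Ω₁)=-0.052585-0.094341i, Y(Ω₂)=-0.163775-0.149091i
  term(m=+2) = -0.010767-0.005335i   from Y*(Ω₁)=-0.218776+0.353817i, Y(Ω₂)=+0.002705+0.028759i
  term(m=+3) = +0.000444-0.000538i   from Y*(Ω₁)=+0.316445+0.014340i, Y(Ω₂)=+0.001323-0.001759i
  term(m=+4) = +0.000007+0.000009i   from Y*(Ω₁)=-0.050667-0.101442i, Y(Ω₂)=-0.000093+0.000018i
Σ over m = -0.303929+0.000000i; ×(4π/9) → -0.424365+0.000000i. Real part: -0.424365

-0.424365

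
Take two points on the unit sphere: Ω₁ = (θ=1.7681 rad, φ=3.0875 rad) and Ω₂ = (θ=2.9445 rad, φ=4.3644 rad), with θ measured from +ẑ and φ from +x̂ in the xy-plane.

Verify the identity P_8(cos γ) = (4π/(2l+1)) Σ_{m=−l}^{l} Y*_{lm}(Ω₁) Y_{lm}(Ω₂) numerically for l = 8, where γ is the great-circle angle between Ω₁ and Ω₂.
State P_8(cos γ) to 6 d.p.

Term-by-term m-sum for l=8 (normalisation 4π/17 = 0.739198):
  term(m=-8) = -0.00000 + 0.00000j   from Y*(Ω₁)=0.40004 - 0.18479j, Y(Ω₂)=-0.00000 + 0.00000j
  term(m=-7) = -0.00001 - 0.00000j   from Y*(Ω₁)=0.32740 - 0.13025j, Y(Ω₂)=-0.00001 - 0.00002j
  term(m=-6) = -0.00001 + 0.00004j   from Y*(Ω₁)=-0.13437 + 0.04521j, Y(Ω₂)=0.00014 - 0.00025j
  term(m=-5) = -0.00091 + 0.00009j   from Y*(Ω₁)=-0.33754 + 0.09358j, Y(Ω₂)=0.00259 + 0.00044j
  term(m=-4) = 0.00021 + 0.00050j   from Y*(Ω₁)=0.02960 - 0.00651j, Y(Ω₂)=0.00319 + 0.01767j
  term(m=-3) = -0.02320 + 0.01911j   from Y*(Ω₁)=0.32798 - 0.05370j, Y(Ω₂)=-0.07819 + 0.04548j
  term(m=-2) = -0.00533 - 0.00355j   from Y*(Ω₁)=0.02005 - 0.00218j, Y(Ω₂)=-0.24359 - 0.20350j
  term(m=-1) = -0.06246 + 0.20636j   from Y*(Ω₁)=-0.32031 + 0.01734j, Y(Ω₂)=0.22920 - 0.63184j
  term(m=+0) = -0.01681 + 0.00000j   from Y*(Ω₁)=-0.03500 + 0.00000j, Y(Ω₂)=0.48039 + 0.00000j
  term(m=+1) = -0.06246 - 0.20636j   from Y*(Ω₁)=0.32031 + 0.01734j, Y(Ω₂)=-0.22920 - 0.63184j
  term(m=+2) = -0.00533 + 0.00355j   from Y*(Ω₁)=0.02005 + 0.00218j, Y(Ω₂)=-0.24359 + 0.20350j
  term(m=+3) = -0.02320 - 0.01911j   from Y*(Ω₁)=-0.32798 - 0.05370j, Y(Ω₂)=0.07819 + 0.04548j
  term(m=+4) = 0.00021 - 0.00050j   from Y*(Ω₁)=0.02960 + 0.00651j, Y(Ω₂)=0.00319 - 0.01767j
  term(m=+5) = -0.00091 - 0.00009j   from Y*(Ω₁)=0.33754 + 0.09358j, Y(Ω₂)=-0.00259 + 0.00044j
  term(m=+6) = -0.00001 - 0.00004j   from Y*(Ω₁)=-0.13437 - 0.04521j, Y(Ω₂)=0.00014 + 0.00025j
  term(m=+7) = -0.00001 + 0.00000j   from Y*(Ω₁)=-0.32740 - 0.13025j, Y(Ω₂)=0.00001 - 0.00002j
  term(m=+8) = -0.00000 - 0.00000j   from Y*(Ω₁)=0.40004 + 0.18479j, Y(Ω₂)=-0.00000 - 0.00000j
Σ over m = -0.20023 - 0.00000j; ×(4π/17) → -0.14801 - 0.00000j. Real part: -0.148006

-0.148006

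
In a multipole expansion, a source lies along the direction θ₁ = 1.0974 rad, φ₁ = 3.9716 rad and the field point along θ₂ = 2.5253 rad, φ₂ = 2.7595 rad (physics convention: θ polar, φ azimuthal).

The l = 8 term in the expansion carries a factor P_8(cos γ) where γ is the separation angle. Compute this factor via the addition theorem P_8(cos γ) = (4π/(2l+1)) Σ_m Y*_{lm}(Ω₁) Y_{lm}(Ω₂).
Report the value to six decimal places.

Expand P_8 via completeness: Σ_{m} conj(Y_{8,m}) at Ω₁ times Y_{8,m} at Ω₂ —
  term(m=-8) = (-0.001255, -0.000350)   from Y*(Ω₁)=(0.190162, 0.070899), Y(Ω₂)=(-0.006399, 0.000544)
  term(m=-7) = (0.008894, -0.012179)   from Y*(Ω₁)=(-0.370157, 0.189489), Y(Ω₂)=(-0.032384, 0.016326)
  term(m=-6) = (0.027458, 0.041784)   from Y*(Ω₁)=(0.104797, -0.382144), Y(Ω₂)=(-0.083367, 0.094715)
  term(m=-5) = (-0.007119, 0.001612)   from Y*(Ω₁)=(0.013008, 0.020640), Y(Ω₂)=(-0.099683, 0.282099)
  term(m=-4) = (-0.021699, 0.158551)   from Y*(Ω₁)=(0.333410, 0.060132), Y(Ω₂)=(0.020034, 0.471931)
  term(m=-3) = (-0.072907, -0.039329)   from Y*(Ω₁)=(-0.160575, 0.122468), Y(Ω₂)=(0.168953, 0.373788)
  term(m=-2) = (0.004214, -0.003676)   from Y*(Ω₁)=(-0.021974, 0.245642), Y(Ω₂)=(-0.016369, -0.015689)
  term(m=-1) = (0.037242, 0.099335)   from Y*(Ω₁)=(-0.173098, -0.189273), Y(Ω₂)=(-0.383783, -0.154220)
  term(m=+0) = (0.024462, 0.000000)   from Y*(Ω₁)=(-0.212205, -0.000000), Y(Ω₂)=(-0.115276, 0.000000)
  term(m=+1) = (0.037242, -0.099335)   from Y*(Ω₁)=(0.173098, -0.189273), Y(Ω₂)=(0.383783, -0.154220)
  term(m=+2) = (0.004214, 0.003676)   from Y*(Ω₁)=(-0.021974, -0.245642), Y(Ω₂)=(-0.016369, 0.015689)
  term(m=+3) = (-0.072907, 0.039329)   from Y*(Ω₁)=(0.160575, 0.122468), Y(Ω₂)=(-0.168953, 0.373788)
  term(m=+4) = (-0.021699, -0.158551)   from Y*(Ω₁)=(0.333410, -0.060132), Y(Ω₂)=(0.020034, -0.471931)
  term(m=+5) = (-0.007119, -0.001612)   from Y*(Ω₁)=(-0.013008, 0.020640), Y(Ω₂)=(0.099683, 0.282099)
  term(m=+6) = (0.027458, -0.041784)   from Y*(Ω₁)=(0.104797, 0.382144), Y(Ω₂)=(-0.083367, -0.094715)
  term(m=+7) = (0.008894, 0.012179)   from Y*(Ω₁)=(0.370157, 0.189489), Y(Ω₂)=(0.032384, 0.016326)
  term(m=+8) = (-0.001255, 0.000350)   from Y*(Ω₁)=(0.190162, -0.070899), Y(Ω₂)=(-0.006399, -0.000544)
Total Σ_m = (-0.025882, -0.000000). Multiply by 0.739198: (-0.019132, -0.000000). P_8(cos γ) = -0.019132

-0.019132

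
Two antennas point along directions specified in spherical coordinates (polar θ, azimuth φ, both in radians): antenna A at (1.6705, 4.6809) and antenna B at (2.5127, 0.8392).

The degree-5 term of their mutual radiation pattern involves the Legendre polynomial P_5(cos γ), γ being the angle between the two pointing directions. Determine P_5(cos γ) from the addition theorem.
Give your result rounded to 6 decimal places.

-0.307894

Addition theorem: P_5(cos γ) = (4π/11) Σ_m Y*_{lm}(Ω₁) Y_{lm}(Ω₂), m = −5…5:
  m=-5: Y*=-0.07098 - 0.44712j  Y=-0.01614 + 0.02843j  product 0.01386 + 0.00520j
  m=-4: Y*=-0.14208 + 0.01799j  Y=0.13884 - 0.03035j  product -0.01918 + 0.00681j
  m=-3: Y*=-0.02928 - 0.30904j  Y=-0.27921 - 0.20102j  product -0.05395 + 0.09217j
  m=-2: Y*=-0.16174 + 0.01020j  Y=0.04899 + 0.45354j  product -0.01255 - 0.07285j
  m=-1: Y*=-0.00866 - 0.27501j  Y=0.10391 - 0.11573j  product -0.03273 - 0.02757j
  m=+0: Y*=-0.16661 + 0.00000j  Y=0.36264 + 0.00000j  product -0.06042 + 0.00000j
  m=+1: Y*=0.00866 - 0.27501j  Y=-0.10391 - 0.11573j  product -0.03273 + 0.02757j
  m=+2: Y*=-0.16174 - 0.01020j  Y=0.04899 - 0.45354j  product -0.01255 + 0.07285j
  m=+3: Y*=0.02928 - 0.30904j  Y=0.27921 - 0.20102j  product -0.05395 - 0.09217j
  m=+4: Y*=-0.14208 - 0.01799j  Y=0.13884 + 0.03035j  product -0.01918 - 0.00681j
  m=+5: Y*=0.07098 - 0.44712j  Y=0.01614 + 0.02843j  product 0.01386 - 0.00520j
Total Σ_m = -0.26952 - 0.00000j. Multiply by 1.142397: -0.30789 - 0.00000j. P_5(cos γ) = -0.307894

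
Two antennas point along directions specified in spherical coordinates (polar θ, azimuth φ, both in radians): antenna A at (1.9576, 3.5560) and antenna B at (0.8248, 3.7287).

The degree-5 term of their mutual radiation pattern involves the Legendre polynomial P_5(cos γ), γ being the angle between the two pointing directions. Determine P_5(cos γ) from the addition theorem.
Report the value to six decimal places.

0.251131

Expand P_5 via completeness: Σ_{m} conj(Y_{5,m}) at Ω₁ times Y_{5,m} at Ω₂ —
  m=-5: 0.15194 - 0.27731j × 0.09706 + 0.02029j = 0.02037 - 0.02383j  (running Σ = 0.02037 - 0.02383j)
  m=-4: 0.03532 - 0.40577j × -0.20331 - 0.20650j = -0.09097 + 0.07520j  (running Σ = -0.07060 + 0.05137j)
  m=-3: -0.02482 - 0.07304j × 0.08163 + 0.42327j = 0.02889 - 0.01647j  (running Σ = -0.04171 + 0.03490j)
  m=-2: 0.21235 + 0.23164j × 0.09152 - 0.21855j = 0.07006 - 0.02521j  (running Σ = 0.02835 + 0.00969j)
  m=-1: 0.15394 + 0.06772j × 0.19446 - 0.12939j = 0.03870 - 0.00675j  (running Σ = 0.06705 + 0.00294j)
  m=0: -0.27858 + 0.00000j × -0.30772 + 0.00000j = 0.08573 + 0.00000j  (running Σ = 0.15278 + 0.00294j)
  m=1: -0.15394 + 0.06772j × -0.19446 - 0.12939j = 0.03870 + 0.00675j  (running Σ = 0.19147 + 0.00969j)
  m=2: 0.21235 - 0.23164j × 0.09152 + 0.21855j = 0.07006 + 0.02521j  (running Σ = 0.26154 + 0.03490j)
  m=3: 0.02482 - 0.07304j × -0.08163 + 0.42327j = 0.02889 + 0.01647j  (running Σ = 0.29042 + 0.05137j)
  m=4: 0.03532 + 0.40577j × -0.20331 + 0.20650j = -0.09097 - 0.07520j  (running Σ = 0.19945 - 0.02383j)
  m=5: -0.15194 - 0.27731j × -0.09706 + 0.02029j = 0.02037 + 0.02383j  (running Σ = 0.21983 - 0.00000j)
Total Σ_m = 0.21983 - 0.00000j. Multiply by 1.142397: 0.25113 - 0.00000j. P_5(cos γ) = 0.251131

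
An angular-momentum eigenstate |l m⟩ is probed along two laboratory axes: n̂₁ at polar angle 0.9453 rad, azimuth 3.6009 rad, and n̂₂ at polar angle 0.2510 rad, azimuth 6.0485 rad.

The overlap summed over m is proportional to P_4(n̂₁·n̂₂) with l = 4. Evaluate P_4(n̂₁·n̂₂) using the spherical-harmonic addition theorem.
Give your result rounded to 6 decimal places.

Expand P_4 via completeness: Σ_{m} conj(Y_{4,m}) at Ω₁ times Y_{4,m} at Ω₂ —
  m=-4: -0.05032 + 0.18439j × 0.00099 + 0.00136j = -0.00030 + 0.00012j  (running Σ = -0.00030 + 0.00012j)
  m=-3: -0.07484 - 0.38320j × 0.01416 + 0.01203j = 0.00355 - 0.00633j  (running Σ = 0.00325 - 0.00621j)
  m=-2: 0.18676 + 0.24456j × 0.10248 + 0.05198j = 0.00643 + 0.03477j  (running Σ = 0.00968 + 0.02856j)
  m=-1: 0.12083 + 0.05976j × 0.39500 + 0.09444j = 0.04208 + 0.03502j  (running Σ = 0.05176 + 0.06358j)
  m=0: -0.33546 + 0.00000j × 0.59934 + 0.00000j = -0.20106 + 0.00000j  (running Σ = -0.14930 + 0.06358j)
  m=1: -0.12083 + 0.05976j × -0.39500 + 0.09444j = 0.04208 - 0.03502j  (running Σ = -0.10721 + 0.02856j)
  m=2: 0.18676 - 0.24456j × 0.10248 - 0.05198j = 0.00643 - 0.03477j  (running Σ = -0.10078 - 0.00621j)
  m=3: 0.07484 - 0.38320j × -0.01416 + 0.01203j = 0.00355 + 0.00633j  (running Σ = -0.09723 + 0.00012j)
  m=4: -0.05032 - 0.18439j × 0.00099 - 0.00136j = -0.00030 - 0.00012j  (running Σ = -0.09754 + 0.00000j)
Total Σ_m = -0.09754 + 0.00000j. Multiply by 1.396263: -0.13618 + 0.00000j. P_4(cos γ) = -0.136185

-0.136185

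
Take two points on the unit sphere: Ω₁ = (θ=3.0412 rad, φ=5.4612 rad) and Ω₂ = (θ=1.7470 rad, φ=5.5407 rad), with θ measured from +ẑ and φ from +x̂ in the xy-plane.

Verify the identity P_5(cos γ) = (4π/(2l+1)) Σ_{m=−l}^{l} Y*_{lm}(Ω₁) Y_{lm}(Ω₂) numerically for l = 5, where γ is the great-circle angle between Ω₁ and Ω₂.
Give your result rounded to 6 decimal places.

Term-by-term m-sum for l=5 (normalisation 4π/11 = 1.142397):
  m=-5: Y*=-0.00000 + 0.00000j  Y=-0.36123 - 0.23196j  product 0.00000 - 0.00000j
  m=-4: Y*=0.00015 - 0.00002j  Y=0.23816 - 0.04129j  product 0.00003 - 0.00001j
  m=-3: Y*=-0.00215 - 0.00172j  Y=0.14580 - 0.18916j  product -0.00064 + 0.00016j
  m=-2: Y*=0.00244 + 0.03328j  Y=0.02241 + 0.26045j  product -0.00861 + 0.00138j
  m=-1: Y*=0.16872 - 0.18154j  Y=0.13699 + 0.12571j  product 0.04593 - 0.00366j
  m=+0: Y*=-0.86618 + 0.00000j  Y=-0.26463 + 0.00000j  product 0.22922 + 0.00000j
  m=+1: Y*=-0.16872 - 0.18154j  Y=-0.13699 + 0.12571j  product 0.04593 + 0.00366j
  m=+2: Y*=0.00244 - 0.03328j  Y=0.02241 - 0.26045j  product -0.00861 - 0.00138j
  m=+3: Y*=0.00215 - 0.00172j  Y=-0.14580 - 0.18916j  product -0.00064 - 0.00016j
  m=+4: Y*=0.00015 + 0.00002j  Y=0.23816 + 0.04129j  product 0.00003 + 0.00001j
  m=+5: Y*=0.00000 + 0.00000j  Y=0.36123 - 0.23196j  product 0.00000 + 0.00000j
Total Σ_m = 0.30266 - 0.00000j. Multiply by 1.142397: 0.34575 - 0.00000j. P_5(cos γ) = 0.345754

0.345754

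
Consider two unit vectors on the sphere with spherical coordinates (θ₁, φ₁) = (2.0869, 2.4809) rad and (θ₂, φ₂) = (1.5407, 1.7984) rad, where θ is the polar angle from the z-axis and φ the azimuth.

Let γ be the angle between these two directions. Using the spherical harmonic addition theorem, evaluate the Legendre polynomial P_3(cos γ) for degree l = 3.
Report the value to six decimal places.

-0.271670

Expand P_3 via completeness: Σ_{m} conj(Y_{3,m}) at Ω₁ times Y_{3,m} at Ω₂ —
  term(m=-3) = -0.05248 + 0.10162j   from Y*(Ω₁)=0.10974 + 0.25161j, Y(Ω₂)=0.26290 + 0.32324j
  term(m=-2) = -0.00240 - 0.01147j   from Y*(Ω₁)=-0.09417 + 0.36971j, Y(Ω₂)=-0.02760 + 0.01351j
  term(m=-1) = -0.01527 - 0.01241j   from Y*(Ω₁)=-0.04831 + 0.03755j, Y(Ω₂)=0.07256 + 0.31328j
  term(m=+0) = -0.01104 + 0.00000j   from Y*(Ω₁)=0.32823 + 0.00000j, Y(Ω₂)=-0.03364 + 0.00000j
  term(m=+1) = -0.01527 + 0.01241j   from Y*(Ω₁)=0.04831 + 0.03755j, Y(Ω₂)=-0.07256 + 0.31328j
  term(m=+2) = -0.00240 + 0.01147j   from Y*(Ω₁)=-0.09417 - 0.36971j, Y(Ω₂)=-0.02760 - 0.01351j
  term(m=+3) = -0.05248 - 0.10162j   from Y*(Ω₁)=-0.10974 + 0.25161j, Y(Ω₂)=-0.26290 + 0.32324j
Σ over m = -0.15133 + 0.00000j; ×(4π/7) → -0.27167 + 0.00000j. Real part: -0.271670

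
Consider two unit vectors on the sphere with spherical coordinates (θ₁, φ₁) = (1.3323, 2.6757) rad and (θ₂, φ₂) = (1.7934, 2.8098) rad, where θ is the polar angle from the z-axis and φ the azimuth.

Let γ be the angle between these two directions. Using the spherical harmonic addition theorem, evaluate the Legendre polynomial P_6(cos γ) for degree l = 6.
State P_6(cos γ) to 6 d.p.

Expand P_6 via completeness: Σ_{m} conj(Y_{6,m}) at Ω₁ times Y_{6,m} at Ω₂ —
  m=-6: (-0.382500, -0.137994) × (-0.169546, 0.379702) = (0.117248, -0.121840)  (running Σ = (0.117248, -0.121840))
  m=-5: (0.235602, 0.248547) × (-0.028711, 0.324797) = (-0.087491, 0.069387)  (running Σ = (0.029757, -0.052453))
  m=-4: (0.035442, 0.117577) × (-0.036125, -0.145337) = (0.015808, -0.009399)  (running Σ = (0.045565, -0.061851))
  m=-3: (0.058029, -0.331843) × (-0.178894, -0.275798) = (-0.101903, 0.043360)  (running Σ = (-0.056338, -0.018491))
  m=-2: (0.018011, -0.024241) × (0.049079, 0.038374) = (0.001814, -0.000499)  (running Σ = (-0.054524, -0.018990))
  m=-1: (-0.289678, 0.145653) × (0.303290, 0.104492) = (-0.103076, 0.013906)  (running Σ = (-0.157600, -0.005084))
  m=0: (-0.005145, -0.000000) × (-0.038390, 0.000000) = (0.000198, 0.000000)  (running Σ = (-0.157403, -0.005084))
  m=1: (0.289678, 0.145653) × (-0.303290, 0.104492) = (-0.103076, -0.013906)  (running Σ = (-0.260479, -0.018990))
  m=2: (0.018011, 0.024241) × (0.049079, -0.038374) = (0.001814, 0.000499)  (running Σ = (-0.258664, -0.018491))
  m=3: (-0.058029, -0.331843) × (0.178894, -0.275798) = (-0.101903, -0.043360)  (running Σ = (-0.360567, -0.061851))
  m=4: (0.035442, -0.117577) × (-0.036125, 0.145337) = (0.015808, 0.009399)  (running Σ = (-0.344759, -0.052453))
  m=5: (-0.235602, 0.248547) × (0.028711, 0.324797) = (-0.087491, -0.069387)  (running Σ = (-0.432251, -0.121840))
  m=6: (-0.382500, 0.137994) × (-0.169546, -0.379702) = (0.117248, 0.121840)  (running Σ = (-0.315003, 0.000000))
Accumulated sum (-0.315003, 0.000000); after 4π/(2l+1) scaling, (-0.304495, 0.000000) ⇒ P_6 = -0.304495

-0.304495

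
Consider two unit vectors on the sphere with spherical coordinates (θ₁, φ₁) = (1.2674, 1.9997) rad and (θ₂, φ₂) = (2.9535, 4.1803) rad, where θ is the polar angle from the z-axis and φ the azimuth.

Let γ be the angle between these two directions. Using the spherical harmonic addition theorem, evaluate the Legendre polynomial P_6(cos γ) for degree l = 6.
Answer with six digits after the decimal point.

0.287783

Addition theorem: P_6(cos γ) = (4π/13) Σ_m Y*_{lm}(Ω₁) Y_{lm}(Ω₂), m = −6…6:
  m=-6: Y*=0.30759 - 0.19636j  Y=0.00002 + 0.00000j  product 0.00001 - 0.00000j
  m=-5: Y*=-0.33239 - 0.21480j  Y=0.00017 + 0.00033j  product 0.00001 - 0.00015j
  m=-4: Y*=0.00077 - 0.00531j  Y=-0.00222 + 0.00356j  product 0.00002 + 0.00001j
  m=-3: Y*=-0.32768 + 0.09568j  Y=-0.03185 - 0.00081j  product 0.01051 - 0.00278j
  m=-2: Y*=0.06669 + 0.07713j  Y=-0.07936 - 0.14300j  product 0.00574 - 0.01566j
  m=-1: Y*=-0.12628 + 0.27615j  Y=0.26036 - 0.44225j  product 0.08925 + 0.12775j
  m=+0: Y*=0.12884 + 0.00000j  Y=0.67246 + 0.00000j  product 0.08664 + 0.00000j
  m=+1: Y*=0.12628 + 0.27615j  Y=-0.26036 - 0.44225j  product 0.08925 - 0.12775j
  m=+2: Y*=0.06669 - 0.07713j  Y=-0.07936 + 0.14300j  product 0.00574 + 0.01566j
  m=+3: Y*=0.32768 + 0.09568j  Y=0.03185 - 0.00081j  product 0.01051 + 0.00278j
  m=+4: Y*=0.00077 + 0.00531j  Y=-0.00222 - 0.00356j  product 0.00002 - 0.00001j
  m=+5: Y*=0.33239 - 0.21480j  Y=-0.00017 + 0.00033j  product 0.00001 + 0.00015j
  m=+6: Y*=0.30759 + 0.19636j  Y=0.00002 - 0.00000j  product 0.00001 + 0.00000j
Accumulated sum 0.29771 + 0.00000j; after 4π/(2l+1) scaling, 0.28778 + 0.00000j ⇒ P_6 = 0.287783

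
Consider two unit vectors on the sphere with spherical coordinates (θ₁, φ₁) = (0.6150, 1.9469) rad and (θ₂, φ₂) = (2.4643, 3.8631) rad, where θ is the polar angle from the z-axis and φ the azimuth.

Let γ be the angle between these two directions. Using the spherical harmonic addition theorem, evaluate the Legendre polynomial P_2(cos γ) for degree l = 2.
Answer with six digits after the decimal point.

Addition theorem: P_2(cos γ) = (4π/5) Σ_m Y*_{lm}(Ω₁) Y_{lm}(Ω₂), m = −2…2:
  m=-2: Y*=(-0.093889, -0.087855)  Y=(0.019332, -0.150466)  product (-0.015034, 0.012429)
  m=-1: Y*=(-0.133719, 0.338612)  Y=(0.283266, -0.249200)  product (0.046504, 0.129240)
  m=+0: Y*=(0.315819, -0.000000)  Y=(0.259187, 0.000000)  product (0.081856, 0.000000)
  m=+1: Y*=(0.133719, 0.338612)  Y=(-0.283266, -0.249200)  product (0.046504, -0.129240)
  m=+2: Y*=(-0.093889, 0.087855)  Y=(0.019332, 0.150466)  product (-0.015034, -0.012429)
Σ over m = (0.144796, 0.000000); ×(4π/5) → (0.363913, 0.000000). Real part: 0.363913

0.363913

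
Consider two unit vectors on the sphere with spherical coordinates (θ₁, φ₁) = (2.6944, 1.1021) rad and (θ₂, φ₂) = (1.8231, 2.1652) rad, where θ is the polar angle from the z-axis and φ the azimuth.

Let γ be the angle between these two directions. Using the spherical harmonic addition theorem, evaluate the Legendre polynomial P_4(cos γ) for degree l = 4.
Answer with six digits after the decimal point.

Expand P_4 via completeness: Σ_{m} conj(Y_{4,m}) at Ω₁ times Y_{4,m} at Ω₂ —
  m=-4: Y*=(-0.004632, -0.014766)  Y=(-0.280962, -0.269176)  product (-0.002673, 0.005395)
  m=-3: Y*=(0.090029, 0.014964)  Y=(-0.277337, 0.059813)  product (-0.025863, 0.001235)
  m=-2: Y*=(-0.173691, 0.236526)  Y=(0.065921, -0.164097)  product (0.027363, 0.044094)
  m=-1: Y*=(-0.224230, -0.442856)  Y=(-0.164193, -0.242906)  product (-0.070756, 0.127181)
  m=+0: Y*=(0.184479, -0.000000)  Y=(0.133966, 0.000000)  product (0.024714, 0.000000)
  m=+1: Y*=(0.224230, -0.442856)  Y=(0.164193, -0.242906)  product (-0.070756, -0.127181)
  m=+2: Y*=(-0.173691, -0.236526)  Y=(0.065921, 0.164097)  product (0.027363, -0.044094)
  m=+3: Y*=(-0.090029, 0.014964)  Y=(0.277337, 0.059813)  product (-0.025863, -0.001235)
  m=+4: Y*=(-0.004632, 0.014766)  Y=(-0.280962, 0.269176)  product (-0.002673, -0.005395)
Accumulated sum (-0.119144, -0.000000); after 4π/(2l+1) scaling, (-0.166356, -0.000000) ⇒ P_4 = -0.166356

-0.166356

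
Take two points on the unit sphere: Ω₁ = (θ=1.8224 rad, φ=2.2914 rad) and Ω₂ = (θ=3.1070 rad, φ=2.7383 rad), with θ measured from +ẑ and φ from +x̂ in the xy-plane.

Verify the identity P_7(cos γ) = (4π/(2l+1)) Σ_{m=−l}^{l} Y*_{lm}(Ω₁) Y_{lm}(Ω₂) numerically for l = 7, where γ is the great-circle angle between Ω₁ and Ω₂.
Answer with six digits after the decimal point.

Addition theorem: P_7(cos γ) = (4π/15) Σ_m Y*_{lm}(Ω₁) Y_{lm}(Ω₂), m = −7…7:
  term(m=-7) = (-0.000000, -0.000000)   from Y*(Ω₁)=(-0.377906, -0.130218), Y(Ω₂)=(0.000000, -0.000000)
  term(m=-6) = (-0.000000, -0.000000)   from Y*(Ω₁)=(-0.145722, -0.355753), Y(Ω₂)=(0.000000, -0.000000)
  term(m=-5) = (0.000000, 0.000000)   from Y*(Ω₁)=(-0.027045, 0.054391), Y(Ω₂)=(0.000000, -0.000000)
  term(m=-4) = (0.000001, 0.000004)   from Y*(Ω₁)=(-0.340955, 0.090401), Y(Ω₂)=(0.000000, -0.000010)
  term(m=-3) = (-0.000005, 0.000019)   from Y*(Ω₁)=(-0.045180, -0.030317), Y(Ω₂)=(-0.000129, -0.000341)
  term(m=-2) = (0.001786, -0.002223)   from Y*(Ω₁)=(0.041227, 0.316353), Y(Ω₂)=(-0.006185, -0.006453)
  term(m=-1) = (0.012267, -0.005879)   from Y*(Ω₁)=(-0.064000, 0.072882), Y(Ω₂)=(-0.128994, -0.055039)
  term(m=+0) = (-0.329404, 0.000000)   from Y*(Ω₁)=(0.306616, -0.000000), Y(Ω₂)=(-1.074320, 0.000000)
  term(m=+1) = (0.012267, 0.005879)   from Y*(Ω₁)=(0.064000, 0.072882), Y(Ω₂)=(0.128994, -0.055039)
  term(m=+2) = (0.001786, 0.002223)   from Y*(Ω₁)=(0.041227, -0.316353), Y(Ω₂)=(-0.006185, 0.006453)
  term(m=+3) = (-0.000005, -0.000019)   from Y*(Ω₁)=(0.045180, -0.030317), Y(Ω₂)=(0.000129, -0.000341)
  term(m=+4) = (0.000001, -0.000004)   from Y*(Ω₁)=(-0.340955, -0.090401), Y(Ω₂)=(0.000000, 0.000010)
  term(m=+5) = (0.000000, -0.000000)   from Y*(Ω₁)=(0.027045, 0.054391), Y(Ω₂)=(-0.000000, -0.000000)
  term(m=+6) = (-0.000000, 0.000000)   from Y*(Ω₁)=(-0.145722, 0.355753), Y(Ω₂)=(0.000000, 0.000000)
  term(m=+7) = (-0.000000, 0.000000)   from Y*(Ω₁)=(0.377906, -0.130218), Y(Ω₂)=(-0.000000, -0.000000)
Σ over m = (-0.301305, -0.000000); ×(4π/15) → (-0.252420, -0.000000). Real part: -0.252420

-0.252420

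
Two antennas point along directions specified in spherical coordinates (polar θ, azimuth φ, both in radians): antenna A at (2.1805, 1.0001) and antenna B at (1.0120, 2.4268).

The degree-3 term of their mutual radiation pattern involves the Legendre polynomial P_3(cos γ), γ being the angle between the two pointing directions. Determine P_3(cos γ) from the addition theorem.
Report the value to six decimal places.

0.284501

Summing Y*_{l m}(θ₁,φ₁)·Y_{l m}(θ₂,φ₂) over m ∈ [−3, 3]; prefactor 4π/(2·3+1) = 1.795196:
  m=-3: Y*=-0.22760 + 0.03237j  Y=0.13801 - 0.21363j  product -0.02449 + 0.05309j
  m=-2: Y*=0.16375 - 0.35761j  Y=0.05482 + 0.38565j  product 0.14689 + 0.04355j
  m=-1: Y*=0.09153 + 0.14258j  Y=-0.08389 - 0.07281j  product 0.00270 - 0.01863j
  m=+0: Y*=0.29073 + 0.00000j  Y=-0.31549 + 0.00000j  product -0.09172 + 0.00000j
  m=+1: Y*=-0.09153 + 0.14258j  Y=0.08389 - 0.07281j  product 0.00270 + 0.01863j
  m=+2: Y*=0.16375 + 0.35761j  Y=0.05482 - 0.38565j  product 0.14689 - 0.04355j
  m=+3: Y*=0.22760 + 0.03237j  Y=-0.13801 - 0.21363j  product -0.02449 - 0.05309j
Σ over m = 0.15848 + 0.00000j; ×(4π/7) → 0.28450 + 0.00000j. Real part: 0.284501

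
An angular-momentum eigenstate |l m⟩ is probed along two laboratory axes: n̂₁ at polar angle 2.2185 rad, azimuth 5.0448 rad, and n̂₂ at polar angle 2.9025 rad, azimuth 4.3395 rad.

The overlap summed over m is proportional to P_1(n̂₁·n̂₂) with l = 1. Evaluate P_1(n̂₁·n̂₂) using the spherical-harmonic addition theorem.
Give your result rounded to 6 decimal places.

Summing Y*_{l m}(θ₁,φ₁)·Y_{l m}(θ₂,φ₂) over m ∈ [−1, 1]; prefactor 4π/(2·1+1) = 4.188790:
  term(m=-1) = (0.017165, 0.014614)   from Y*(Ω₁)=(0.089909, -0.260439), Y(Ω₂)=(-0.029808, 0.076198)
  term(m=+0) = (0.139943, 0.000000)   from Y*(Ω₁)=(-0.294802, -0.000000), Y(Ω₂)=(-0.474703, 0.000000)
  term(m=+1) = (0.017165, -0.014614)   from Y*(Ω₁)=(-0.089909, -0.260439), Y(Ω₂)=(0.029808, 0.076198)
Σ over m = (0.174273, 0.000000); ×(4π/3) → (0.729993, 0.000000). Real part: 0.729993

0.729993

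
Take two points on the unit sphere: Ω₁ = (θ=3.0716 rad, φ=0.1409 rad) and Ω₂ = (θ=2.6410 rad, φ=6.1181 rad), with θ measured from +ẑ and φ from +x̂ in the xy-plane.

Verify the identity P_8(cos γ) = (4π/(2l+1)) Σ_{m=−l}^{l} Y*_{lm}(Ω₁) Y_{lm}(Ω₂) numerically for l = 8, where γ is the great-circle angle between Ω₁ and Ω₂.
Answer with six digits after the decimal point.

Summing Y*_{l m}(θ₁,φ₁)·Y_{l m}(θ₂,φ₂) over m ∈ [−8, 8]; prefactor 4π/(2·8+1) = 0.739198:
  [-8]  conj(Y_{8,-8})(Ω₁) = (0.000000, 0.000000) ; Y_{8,-8}(Ω₂) = (0.000359, 0.001406) ; Δ = (-0.000000, 0.000000)
  [-7]  conj(Y_{8,-7})(Ω₁) = (-0.000000, -0.000000) ; Y_{8,-7}(Ω₂) = (-0.004280, -0.009709) ; Δ = (-0.000000, 0.000000)
  [-6]  conj(Y_{8,-6})(Ω₁) = (0.000000, 0.000000) ; Y_{8,-6}(Ω₂) = (0.026598, 0.040572) ; Δ = (-0.000000, 0.000000)
  [-5]  conj(Y_{8,-5})(Ω₁) = (-0.000012, -0.000010) ; Y_{8,-5}(Ω₂) = (-0.105285, -0.114070) ; Δ = (0.000000, 0.000003)
  [-4]  conj(Y_{8,-4})(Ω₁) = (0.000270, 0.000171) ; Y_{8,-4}(Ω₂) = (0.276337, 0.214618) ; Δ = (0.000038, 0.000105)
  [-3]  conj(Y_{8,-3})(Ω₁) = (-0.004280, -0.001925) ; Y_{8,-3}(Ω₂) = (-0.454029, -0.245247) ; Δ = (0.001471, 0.001924)
  [-2]  conj(Y_{8,-2})(Ω₁) = (0.047197, 0.013664) ; Y_{8,-2}(Ω₂) = (0.343427, 0.117698) ; Δ = (0.014601, 0.010248)
  [-1]  conj(Y_{8,-1})(Ω₁) = (-0.327242, -0.046416) ; Y_{8,-1}(Ω₂) = (0.181311, 0.030207) ; Δ = (-0.057931, -0.018301)
  [+0]  conj(Y_{8,0})(Ω₁) = (1.062761, -0.000000) ; Y_{8,0}(Ω₂) = (-0.437152, 0.000000) ; Δ = (-0.464588, 0.000000)
  [+1]  conj(Y_{8,1})(Ω₁) = (0.327242, -0.046416) ; Y_{8,1}(Ω₂) = (-0.181311, 0.030207) ; Δ = (-0.057931, 0.018301)
  [+2]  conj(Y_{8,2})(Ω₁) = (0.047197, -0.013664) ; Y_{8,2}(Ω₂) = (0.343427, -0.117698) ; Δ = (0.014601, -0.010248)
  [+3]  conj(Y_{8,3})(Ω₁) = (0.004280, -0.001925) ; Y_{8,3}(Ω₂) = (0.454029, -0.245247) ; Δ = (0.001471, -0.001924)
  [+4]  conj(Y_{8,4})(Ω₁) = (0.000270, -0.000171) ; Y_{8,4}(Ω₂) = (0.276337, -0.214618) ; Δ = (0.000038, -0.000105)
  [+5]  conj(Y_{8,5})(Ω₁) = (0.000012, -0.000010) ; Y_{8,5}(Ω₂) = (0.105285, -0.114070) ; Δ = (0.000000, -0.000003)
  [+6]  conj(Y_{8,6})(Ω₁) = (0.000000, -0.000000) ; Y_{8,6}(Ω₂) = (0.026598, -0.040572) ; Δ = (-0.000000, -0.000000)
  [+7]  conj(Y_{8,7})(Ω₁) = (0.000000, -0.000000) ; Y_{8,7}(Ω₂) = (0.004280, -0.009709) ; Δ = (-0.000000, -0.000000)
  [+8]  conj(Y_{8,8})(Ω₁) = (0.000000, -0.000000) ; Y_{8,8}(Ω₂) = (0.000359, -0.001406) ; Δ = (-0.000000, -0.000000)
Σ over m = (-0.548229, -0.000000); ×(4π/17) → (-0.405250, -0.000000). Real part: -0.405250

-0.405250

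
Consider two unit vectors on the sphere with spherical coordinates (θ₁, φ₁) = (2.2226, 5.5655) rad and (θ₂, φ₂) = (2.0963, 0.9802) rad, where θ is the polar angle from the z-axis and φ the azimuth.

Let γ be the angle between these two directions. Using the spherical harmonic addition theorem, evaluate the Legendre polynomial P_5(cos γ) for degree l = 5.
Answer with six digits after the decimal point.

0.321358

Summing Y*_{l m}(θ₁,φ₁)·Y_{l m}(θ₂,φ₂) over m ∈ [−5, 5]; prefactor 4π/(2·5+1) = 1.142397:
  term(m=-5) = -0.01967 - 0.02667j   from Y*(Ω₁)=-0.13291 + 0.06369j, Y(Ω₂)=0.04216 + 0.22087j
  term(m=-4) = 0.12810 - 0.07138j   from Y*(Ω₁)=0.34267 + 0.09515j, Y(Ω₂)=0.29336 - 0.28975j
  term(m=-3) = 0.04236 + 0.10566j   from Y*(Ω₁)=-0.22098 - 0.33563j, Y(Ω₂)=-0.27757 - 0.05655j
  term(m=-2) = 0.01019 - 0.00265j   from Y*(Ω₁)=-0.00912 + 0.06694j, Y(Ω₂)=-0.05922 - 0.14422j
  term(m=-1) = -0.01396 - 0.10923j   from Y*(Ω₁)=-0.25091 + 0.21904j, Y(Ω₂)=-0.18410 + 0.27460j
  term(m=+0) = -0.01274 + 0.00000j   from Y*(Ω₁)=0.15807 + 0.00000j, Y(Ω₂)=-0.08062 + 0.00000j
  term(m=+1) = -0.01396 + 0.10923j   from Y*(Ω₁)=0.25091 + 0.21904j, Y(Ω₂)=0.18410 + 0.27460j
  term(m=+2) = 0.01019 + 0.00265j   from Y*(Ω₁)=-0.00912 - 0.06694j, Y(Ω₂)=-0.05922 + 0.14422j
  term(m=+3) = 0.04236 - 0.10566j   from Y*(Ω₁)=0.22098 - 0.33563j, Y(Ω₂)=0.27757 - 0.05655j
  term(m=+4) = 0.12810 + 0.07138j   from Y*(Ω₁)=0.34267 - 0.09515j, Y(Ω₂)=0.29336 + 0.28975j
  term(m=+5) = -0.01967 + 0.02667j   from Y*(Ω₁)=0.13291 + 0.06369j, Y(Ω₂)=-0.04216 + 0.22087j
Total Σ_m = 0.28130 + 0.00000j. Multiply by 1.142397: 0.32136 + 0.00000j. P_5(cos γ) = 0.321358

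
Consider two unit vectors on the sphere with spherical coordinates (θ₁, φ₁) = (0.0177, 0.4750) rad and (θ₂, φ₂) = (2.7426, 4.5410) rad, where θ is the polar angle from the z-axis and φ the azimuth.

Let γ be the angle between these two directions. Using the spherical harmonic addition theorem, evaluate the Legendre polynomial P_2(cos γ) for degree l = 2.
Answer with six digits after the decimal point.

Expand P_2 via completeness: Σ_{m} conj(Y_{2,m}) at Ω₁ times Y_{2,m} at Ω₂ —
  m=-2: Y*=0.00007 + 0.00010j  Y=-0.05491 - 0.01959j  product -0.00000 - 0.00001j
  m=-1: Y*=0.01216 + 0.00625j  Y=0.04717 - 0.27250j  product 0.00228 - 0.00302j
  m=+0: Y*=0.63049 + 0.00000j  Y=0.48798 + 0.00000j  product 0.30767 + 0.00000j
  m=+1: Y*=-0.01216 + 0.00625j  Y=-0.04717 - 0.27250j  product 0.00228 + 0.00302j
  m=+2: Y*=0.00007 - 0.00010j  Y=-0.05491 + 0.01959j  product -0.00000 + 0.00001j
Σ over m = 0.31222 - 0.00000j; ×(4π/5) → 0.78469 - 0.00000j. Real part: 0.784686

0.784686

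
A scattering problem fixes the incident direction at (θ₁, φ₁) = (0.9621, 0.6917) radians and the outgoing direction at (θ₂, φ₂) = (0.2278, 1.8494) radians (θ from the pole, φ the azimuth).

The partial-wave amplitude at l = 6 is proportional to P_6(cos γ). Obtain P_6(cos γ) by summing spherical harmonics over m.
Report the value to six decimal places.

0.089496

Term-by-term m-sum for l=6 (normalisation 4π/13 = 0.966644):
  m=-6: -0.07851 - 0.12462j × 0.00001 + 0.00006j = 0.00001 - 0.00001j  (running Σ = 0.00001 - 0.00001j)
  m=-5: -0.33790 - 0.11082j × -0.00094 - 0.00017j = 0.00030 + 0.00016j  (running Σ = 0.00031 + 0.00016j)
  m=-4: -0.39051 + 0.15362j × 0.00386 - 0.00786j = -0.00030 + 0.00366j  (running Σ = 0.00001 + 0.00382j)
  m=-3: -0.05928 + 0.10740j × 0.04033 + 0.03646j = -0.00631 + 0.00217j  (running Σ = -0.00630 + 0.00599j)
  m=-2: -0.05544 - 0.29237j × -0.19227 + 0.11980j = 0.04568 + 0.04957j  (running Σ = 0.03938 + 0.05556j)
  m=-1: -0.19066 - 0.15790j × -0.15578 - 0.54461j = -0.05629 + 0.12843j  (running Σ = -0.01691 + 0.18399j)
  m=0: 0.23716 + 0.00000j × 0.53299 + 0.00000j = 0.12640 + 0.00000j  (running Σ = 0.10949 + 0.18399j)
  m=1: 0.19066 - 0.15790j × 0.15578 - 0.54461j = -0.05629 - 0.12843j  (running Σ = 0.05320 + 0.05556j)
  m=2: -0.05544 + 0.29237j × -0.19227 - 0.11980j = 0.04568 - 0.04957j  (running Σ = 0.09888 + 0.00599j)
  m=3: 0.05928 + 0.10740j × -0.04033 + 0.03646j = -0.00631 - 0.00217j  (running Σ = 0.09258 + 0.00382j)
  m=4: -0.39051 - 0.15362j × 0.00386 + 0.00786j = -0.00030 - 0.00366j  (running Σ = 0.09228 + 0.00016j)
  m=5: 0.33790 - 0.11082j × 0.00094 - 0.00017j = 0.00030 - 0.00016j  (running Σ = 0.09258 - 0.00001j)
  m=6: -0.07851 + 0.12462j × 0.00001 - 0.00006j = 0.00001 + 0.00001j  (running Σ = 0.09258 - 0.00000j)
Accumulated sum 0.09258 - 0.00000j; after 4π/(2l+1) scaling, 0.08950 - 0.00000j ⇒ P_6 = 0.089496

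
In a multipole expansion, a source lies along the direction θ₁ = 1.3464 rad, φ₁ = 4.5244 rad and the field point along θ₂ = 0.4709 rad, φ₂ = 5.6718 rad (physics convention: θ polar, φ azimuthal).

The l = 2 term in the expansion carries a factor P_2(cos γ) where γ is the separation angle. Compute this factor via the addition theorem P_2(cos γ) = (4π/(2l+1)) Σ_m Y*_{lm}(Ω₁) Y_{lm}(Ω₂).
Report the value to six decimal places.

-0.283368

Term-by-term m-sum for l=2 (normalisation 4π/5 = 2.513274):
  m=-2: Y*=(-0.341502, 0.134810)  Y=(0.027116, 0.074741)  product (-0.019336, -0.021869)
  m=-1: Y*=(-0.031321, -0.164643)  Y=(0.255768, 0.179289)  product (0.021508, -0.047726)
  m=+0: Y*=(-0.268542, -0.000000)  Y=(0.436029, 0.000000)  product (-0.117092, -0.000000)
  m=+1: Y*=(0.031321, -0.164643)  Y=(-0.255768, 0.179289)  product (0.021508, 0.047726)
  m=+2: Y*=(-0.341502, -0.134810)  Y=(0.027116, -0.074741)  product (-0.019336, 0.021869)
Total Σ_m = (-0.112749, 0.000000). Multiply by 2.513274: (-0.283368, 0.000000). P_2(cos γ) = -0.283368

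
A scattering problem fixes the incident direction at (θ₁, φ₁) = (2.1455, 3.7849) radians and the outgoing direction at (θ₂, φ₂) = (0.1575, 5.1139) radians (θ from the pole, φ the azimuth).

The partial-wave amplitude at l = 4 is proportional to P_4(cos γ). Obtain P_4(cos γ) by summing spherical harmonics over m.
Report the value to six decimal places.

Summing Y*_{l m}(θ₁,φ₁)·Y_{l m}(θ₂,φ₂) over m ∈ [−4, 4]; prefactor 4π/(2·4+1) = 1.396263:
  term(m=-4) = 0.00003 + 0.00005j   from Y*(Ω₁)=-0.18511 + 0.11823j, Y(Ω₂)=-0.00001 - 0.00027j
  term(m=-3) = 0.00127 - 0.00144j   from Y*(Ω₁)=-0.14140 + 0.37667j, Y(Ω₂)=-0.00445 - 0.00171j
  term(m=-2) = -0.01069 - 0.00562j   from Y*(Ω₁)=0.07060 + 0.24170j, Y(Ω₂)=-0.03331 + 0.03451j
  term(m=-1) = 0.01351 - 0.05477j   from Y*(Ω₁)=-0.16089 - 0.12062j, Y(Ω₂)=0.10963 + 0.25821j
  term(m=+0) = -0.22118 + 0.00000j   from Y*(Ω₁)=-0.29712 + 0.00000j, Y(Ω₂)=0.74442 + 0.00000j
  term(m=+1) = 0.01351 + 0.05477j   from Y*(Ω₁)=0.16089 - 0.12062j, Y(Ω₂)=-0.10963 + 0.25821j
  term(m=+2) = -0.01069 + 0.00562j   from Y*(Ω₁)=0.07060 - 0.24170j, Y(Ω₂)=-0.03331 - 0.03451j
  term(m=+3) = 0.00127 + 0.00144j   from Y*(Ω₁)=0.14140 + 0.37667j, Y(Ω₂)=0.00445 - 0.00171j
  term(m=+4) = 0.00003 - 0.00005j   from Y*(Ω₁)=-0.18511 - 0.11823j, Y(Ω₂)=-0.00001 + 0.00027j
Accumulated sum -0.21294 - 0.00000j; after 4π/(2l+1) scaling, -0.29732 - 0.00000j ⇒ P_4 = -0.297316

-0.297316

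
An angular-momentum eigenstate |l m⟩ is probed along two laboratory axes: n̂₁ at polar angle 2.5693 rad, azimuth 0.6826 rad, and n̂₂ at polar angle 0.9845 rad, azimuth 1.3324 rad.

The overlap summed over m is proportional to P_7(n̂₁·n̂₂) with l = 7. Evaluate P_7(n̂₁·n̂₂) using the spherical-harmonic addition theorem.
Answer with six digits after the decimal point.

0.208908

Term-by-term m-sum for l=7 (normalisation 4π/15 = 0.837758):
  m=-7: +0.000449-0.006817i × -0.138489-0.013612i = -0.000155+0.000938i  (running Σ = -0.000155+0.000938i)
  m=-6: +0.022952+0.032369i × -0.048402-0.342431i = +0.009973-0.009426i  (running Σ = +0.009818-0.008488i)
  m=-5: -0.134822-0.037517i × +0.407388-0.162156i = -0.061009+0.006578i  (running Σ = -0.051190-0.001910i)
  m=-4: +0.300968-0.131237i × +0.110828+0.156160i = +0.053850+0.032455i  (running Σ = +0.002659+0.030544i)
  m=-3: -0.224099+0.433622i × +0.159493-0.183623i = +0.043881+0.110309i  (running Σ = +0.046540+0.140854i)
  m=-2: -0.068372-0.327857i × +0.281390+0.145349i = +0.028415-0.102193i  (running Σ = +0.074954+0.038661i)
  m=-1: -0.144863-0.117770i × +0.028227-0.116150i = -0.017768+0.013502i  (running Σ = +0.057186+0.052162i)
  m=0: +0.406329-0.000000i × +0.332224+0.000000i = +0.134992+0.000000i  (running Σ = +0.192179+0.052162i)
  m=1: +0.144863-0.117770i × -0.028227-0.116150i = -0.017768-0.013502i  (running Σ = +0.174411+0.038661i)
  m=2: -0.068372+0.327857i × +0.281390-0.145349i = +0.028415+0.102193i  (running Σ = +0.202825+0.140854i)
  m=3: +0.224099+0.433622i × -0.159493-0.183623i = +0.043881-0.110309i  (running Σ = +0.246706+0.030544i)
  m=4: +0.300968+0.131237i × +0.110828-0.156160i = +0.053850-0.032455i  (running Σ = +0.300555-0.001910i)
  m=5: +0.134822-0.037517i × -0.407388-0.162156i = -0.061009-0.006578i  (running Σ = +0.239547-0.008488i)
  m=6: +0.022952-0.032369i × -0.048402+0.342431i = +0.009973+0.009426i  (running Σ = +0.249520+0.000938i)
  m=7: -0.000449-0.006817i × +0.138489-0.013612i = -0.000155-0.000938i  (running Σ = +0.249365-0.000000i)
Σ over m = +0.249365-0.000000i; ×(4π/15) → +0.208908-0.000000i. Real part: 0.208908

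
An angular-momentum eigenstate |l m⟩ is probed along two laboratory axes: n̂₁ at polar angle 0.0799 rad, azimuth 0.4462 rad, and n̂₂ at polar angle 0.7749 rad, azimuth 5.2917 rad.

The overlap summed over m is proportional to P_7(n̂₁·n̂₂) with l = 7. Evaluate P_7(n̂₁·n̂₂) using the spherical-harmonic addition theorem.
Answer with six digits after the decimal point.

0.083530

Summing Y*_{l m}(θ₁,φ₁)·Y_{l m}(θ₂,φ₂) over m ∈ [−7, 7]; prefactor 4π/(2·7+1) = 0.837758:
  [-7]  conj(Y_{7,-7})(Ω₁) = (-0.000000, 0.000000) ; Y_{7,-7}(Ω₂) = (0.032487, 0.025068) ; Δ = (-0.000000, -0.000000)
  [-6]  conj(Y_{7,-6})(Ω₁) = (-0.000000, 0.000000) ; Y_{7,-6}(Ω₂) = (0.148116, -0.051442) ; Δ = (-0.000000, 0.000000)
  [-5]  conj(Y_{7,-5})(Ω₁) = (-0.000009, 0.000011) ; Y_{7,-5}(Ω₂) = (0.084111, -0.336361) ; Δ = (0.000003, 0.000004)
  [-4]  conj(Y_{7,-4})(Ω₁) = (-0.000063, 0.000288) ; Y_{7,-4}(Ω₂) = (-0.310235, -0.335395) ; Δ = (0.000116, -0.000068)
  [-3]  conj(Y_{7,-3})(Ω₁) = (0.001017, 0.004303) ; Y_{7,-3}(Ω₂) = (-0.245616, 0.041438) ; Δ = (-0.000428, -0.001015)
  [-2]  conj(Y_{7,-2})(Ω₁) = (0.029232, 0.036267) ; Y_{7,-2}(Ω₂) = (0.085226, -0.194928) ; Δ = (0.009561, -0.002607)
  [-1]  conj(Y_{7,-1})(Ω₁) = (0.281825, 0.134819) ; Y_{7,-1}(Ω₂) = (-0.195956, -0.299543) ; Δ = (-0.014841, -0.110837)
  [+0]  conj(Y_{7,0})(Ω₁) = (0.997036, -0.000000) ; Y_{7,0}(Ω₂) = (0.111216, 0.000000) ; Δ = (0.110887, 0.000000)
  [+1]  conj(Y_{7,1})(Ω₁) = (-0.281825, 0.134819) ; Y_{7,1}(Ω₂) = (0.195956, -0.299543) ; Δ = (-0.014841, 0.110837)
  [+2]  conj(Y_{7,2})(Ω₁) = (0.029232, -0.036267) ; Y_{7,2}(Ω₂) = (0.085226, 0.194928) ; Δ = (0.009561, 0.002607)
  [+3]  conj(Y_{7,3})(Ω₁) = (-0.001017, 0.004303) ; Y_{7,3}(Ω₂) = (0.245616, 0.041438) ; Δ = (-0.000428, 0.001015)
  [+4]  conj(Y_{7,4})(Ω₁) = (-0.000063, -0.000288) ; Y_{7,4}(Ω₂) = (-0.310235, 0.335395) ; Δ = (0.000116, 0.000068)
  [+5]  conj(Y_{7,5})(Ω₁) = (0.000009, 0.000011) ; Y_{7,5}(Ω₂) = (-0.084111, -0.336361) ; Δ = (0.000003, -0.000004)
  [+6]  conj(Y_{7,6})(Ω₁) = (-0.000000, -0.000000) ; Y_{7,6}(Ω₂) = (0.148116, 0.051442) ; Δ = (-0.000000, -0.000000)
  [+7]  conj(Y_{7,7})(Ω₁) = (0.000000, 0.000000) ; Y_{7,7}(Ω₂) = (-0.032487, 0.025068) ; Δ = (-0.000000, 0.000000)
Σ over m = (0.099707, -0.000000); ×(4π/15) → (0.083530, -0.000000). Real part: 0.083530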